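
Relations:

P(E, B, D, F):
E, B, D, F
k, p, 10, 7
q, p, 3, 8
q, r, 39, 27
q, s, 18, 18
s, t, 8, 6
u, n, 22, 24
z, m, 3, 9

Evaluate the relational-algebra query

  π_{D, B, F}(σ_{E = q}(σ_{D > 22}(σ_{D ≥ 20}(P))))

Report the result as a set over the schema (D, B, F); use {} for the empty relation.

{(39, r, 27)}

Apply σ_{D ≥ 20}; surviving tuples: {(q, r, 39, 27), (u, n, 22, 24)}
Apply σ_{D > 22}; surviving tuples: {(q, r, 39, 27)}
Apply σ_{E = q}; surviving tuples: {(q, r, 39, 27)}
π[D, B, F]: project onto (D, B, F) → {(39, r, 27)}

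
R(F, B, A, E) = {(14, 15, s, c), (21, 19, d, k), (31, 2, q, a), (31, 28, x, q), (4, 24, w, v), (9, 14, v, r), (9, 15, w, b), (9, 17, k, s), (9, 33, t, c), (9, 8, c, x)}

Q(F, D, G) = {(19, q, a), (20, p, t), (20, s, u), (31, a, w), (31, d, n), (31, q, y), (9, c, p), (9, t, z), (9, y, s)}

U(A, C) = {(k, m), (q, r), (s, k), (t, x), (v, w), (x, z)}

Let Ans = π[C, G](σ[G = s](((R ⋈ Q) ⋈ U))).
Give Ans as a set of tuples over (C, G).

{(m, s), (w, s), (x, s)}

Natural join on F: {(31, 2, q, a, a, w), (31, 2, q, a, d, n), (31, 2, q, a, q, y), (31, 28, x, q, a, w), (31, 28, x, q, d, n), (31, 28, x, q, q, y), (9, 14, v, r, c, p), (9, 14, v, r, t, z), (9, 14, v, r, y, s), (9, 15, w, b, c, p), (9, 15, w, b, t, z), (9, 15, w, b, y, s), (9, 17, k, s, c, p), (9, 17, k, s, t, z), (9, 17, k, s, y, s), (9, 33, t, c, c, p), (9, 33, t, c, t, z), (9, 33, t, c, y, s), (9, 8, c, x, c, p), (9, 8, c, x, t, z), (9, 8, c, x, y, s)}
Natural join on A: {(31, 2, q, a, a, w, r), (31, 2, q, a, d, n, r), (31, 2, q, a, q, y, r), (31, 28, x, q, a, w, z), (31, 28, x, q, d, n, z), (31, 28, x, q, q, y, z), (9, 14, v, r, c, p, w), (9, 14, v, r, t, z, w), (9, 14, v, r, y, s, w), (9, 17, k, s, c, p, m), (9, 17, k, s, t, z, m), (9, 17, k, s, y, s, m), (9, 33, t, c, c, p, x), (9, 33, t, c, t, z, x), (9, 33, t, c, y, s, x)}
Apply σ_{G = s}; surviving tuples: {(9, 14, v, r, y, s, w), (9, 17, k, s, y, s, m), (9, 33, t, c, y, s, x)}
π[C, G]: project onto (C, G) → {(m, s), (w, s), (x, s)}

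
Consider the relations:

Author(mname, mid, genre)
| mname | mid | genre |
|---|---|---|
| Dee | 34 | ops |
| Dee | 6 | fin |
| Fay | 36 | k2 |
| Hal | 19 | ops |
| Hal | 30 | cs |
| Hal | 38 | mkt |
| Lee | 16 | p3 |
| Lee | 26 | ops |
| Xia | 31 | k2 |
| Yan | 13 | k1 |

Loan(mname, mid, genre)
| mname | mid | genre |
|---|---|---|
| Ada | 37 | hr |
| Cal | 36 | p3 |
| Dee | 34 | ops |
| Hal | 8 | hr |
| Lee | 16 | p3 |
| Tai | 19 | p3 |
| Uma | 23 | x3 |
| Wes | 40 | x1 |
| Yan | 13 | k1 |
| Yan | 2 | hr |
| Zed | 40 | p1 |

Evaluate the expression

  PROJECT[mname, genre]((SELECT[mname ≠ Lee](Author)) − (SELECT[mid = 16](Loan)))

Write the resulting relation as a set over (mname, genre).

σ[mname ≠ Lee]: keep tuples satisfying mname ≠ Lee → {(Dee, 34, ops), (Dee, 6, fin), (Fay, 36, k2), (Hal, 19, ops), (Hal, 30, cs), (Hal, 38, mkt), (Xia, 31, k2), (Yan, 13, k1)}
σ[mid = 16]: keep tuples satisfying mid = 16 → {(Lee, 16, p3)}
Difference: {(Dee, 34, ops), (Dee, 6, fin), (Fay, 36, k2), (Hal, 19, ops), (Hal, 30, cs), (Hal, 38, mkt), (Xia, 31, k2), (Yan, 13, k1)} with {(Lee, 16, p3)} → {(Dee, 34, ops), (Dee, 6, fin), (Fay, 36, k2), (Hal, 19, ops), (Hal, 30, cs), (Hal, 38, mkt), (Xia, 31, k2), (Yan, 13, k1)}
Projecting to mname, genre: {(Dee, fin), (Dee, ops), (Fay, k2), (Hal, cs), (Hal, mkt), (Hal, ops), (Xia, k2), (Yan, k1)}

{(Dee, fin), (Dee, ops), (Fay, k2), (Hal, cs), (Hal, mkt), (Hal, ops), (Xia, k2), (Yan, k1)}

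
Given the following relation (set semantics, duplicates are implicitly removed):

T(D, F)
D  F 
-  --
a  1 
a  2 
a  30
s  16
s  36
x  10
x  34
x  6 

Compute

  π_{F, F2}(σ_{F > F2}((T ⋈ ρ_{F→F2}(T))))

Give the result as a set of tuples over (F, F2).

{(10, 6), (2, 1), (30, 1), (30, 2), (34, 10), (34, 6), (36, 16)}

ρ[F→F2]: schema becomes (D, F2); tuples unchanged.
Joining T and ρ_{F→F2}(T) on D yields {(a, 1, 1), (a, 1, 2), (a, 1, 30), (a, 2, 1), (a, 2, 2), (a, 2, 30), (a, 30, 1), (a, 30, 2), (a, 30, 30), (s, 16, 16), (s, 16, 36), (s, 36, 16), (s, 36, 36), (x, 10, 10), (x, 10, 34), (x, 10, 6), (x, 34, 10), (x, 34, 34), (x, 34, 6), (x, 6, 10), (x, 6, 34), (x, 6, 6)}.
Filtering on F > F2 leaves {(a, 2, 1), (a, 30, 1), (a, 30, 2), (s, 36, 16), (x, 10, 6), (x, 34, 10), (x, 34, 6)}.
Keep only column(s) F, F2: {(10, 6), (2, 1), (30, 1), (30, 2), (34, 10), (34, 6), (36, 16)}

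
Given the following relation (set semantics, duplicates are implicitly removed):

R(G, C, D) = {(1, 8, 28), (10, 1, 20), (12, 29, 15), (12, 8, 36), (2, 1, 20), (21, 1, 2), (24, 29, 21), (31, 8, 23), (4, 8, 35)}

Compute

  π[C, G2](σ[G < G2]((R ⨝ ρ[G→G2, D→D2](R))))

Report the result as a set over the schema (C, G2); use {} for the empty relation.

{(1, 10), (1, 21), (29, 24), (8, 12), (8, 31), (8, 4)}

ρ[G→G2, D→D2]: schema becomes (G2, C, D2); tuples unchanged.
Natural join on C: {(1, 8, 28, 1, 28), (1, 8, 28, 12, 36), (1, 8, 28, 31, 23), (1, 8, 28, 4, 35), (10, 1, 20, 10, 20), (10, 1, 20, 2, 20), (10, 1, 20, 21, 2), (12, 29, 15, 12, 15), (12, 29, 15, 24, 21), (12, 8, 36, 1, 28), (12, 8, 36, 12, 36), (12, 8, 36, 31, 23), (12, 8, 36, 4, 35), (2, 1, 20, 10, 20), (2, 1, 20, 2, 20), (2, 1, 20, 21, 2), (21, 1, 2, 10, 20), (21, 1, 2, 2, 20), (21, 1, 2, 21, 2), (24, 29, 21, 12, 15), (24, 29, 21, 24, 21), (31, 8, 23, 1, 28), (31, 8, 23, 12, 36), (31, 8, 23, 31, 23), (31, 8, 23, 4, 35), (4, 8, 35, 1, 28), (4, 8, 35, 12, 36), (4, 8, 35, 31, 23), (4, 8, 35, 4, 35)}
Filtering on G < G2 leaves {(1, 8, 28, 12, 36), (1, 8, 28, 31, 23), (1, 8, 28, 4, 35), (10, 1, 20, 21, 2), (12, 29, 15, 24, 21), (12, 8, 36, 31, 23), (2, 1, 20, 10, 20), (2, 1, 20, 21, 2), (4, 8, 35, 12, 36), (4, 8, 35, 31, 23)}.
π[C, G2]: project onto (C, G2) (4 duplicate(s) eliminated) → {(1, 10), (1, 21), (29, 24), (8, 12), (8, 31), (8, 4)}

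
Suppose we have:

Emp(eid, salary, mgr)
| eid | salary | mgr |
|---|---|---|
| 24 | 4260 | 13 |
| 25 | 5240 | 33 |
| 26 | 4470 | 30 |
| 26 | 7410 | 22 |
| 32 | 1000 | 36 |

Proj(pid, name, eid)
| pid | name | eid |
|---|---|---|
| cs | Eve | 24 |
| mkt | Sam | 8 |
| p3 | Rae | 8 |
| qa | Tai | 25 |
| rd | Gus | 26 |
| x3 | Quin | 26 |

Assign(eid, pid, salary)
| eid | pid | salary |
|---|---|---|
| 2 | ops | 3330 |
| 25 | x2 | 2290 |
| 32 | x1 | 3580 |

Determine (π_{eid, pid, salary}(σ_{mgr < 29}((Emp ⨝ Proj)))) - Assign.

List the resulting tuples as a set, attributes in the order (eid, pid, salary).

Emp ⋈ Proj (natural join on eid): {(24, 4260, 13, cs, Eve), (25, 5240, 33, qa, Tai), (26, 4470, 30, rd, Gus), (26, 4470, 30, x3, Quin), (26, 7410, 22, rd, Gus), (26, 7410, 22, x3, Quin)}
Selection mgr < 29: {(24, 4260, 13, cs, Eve), (26, 7410, 22, rd, Gus), (26, 7410, 22, x3, Quin)}
Keep only column(s) eid, pid, salary: {(24, cs, 4260), (26, rd, 7410), (26, x3, 7410)}
Taking the difference: {(24, cs, 4260), (26, rd, 7410), (26, x3, 7410)}

{(24, cs, 4260), (26, rd, 7410), (26, x3, 7410)}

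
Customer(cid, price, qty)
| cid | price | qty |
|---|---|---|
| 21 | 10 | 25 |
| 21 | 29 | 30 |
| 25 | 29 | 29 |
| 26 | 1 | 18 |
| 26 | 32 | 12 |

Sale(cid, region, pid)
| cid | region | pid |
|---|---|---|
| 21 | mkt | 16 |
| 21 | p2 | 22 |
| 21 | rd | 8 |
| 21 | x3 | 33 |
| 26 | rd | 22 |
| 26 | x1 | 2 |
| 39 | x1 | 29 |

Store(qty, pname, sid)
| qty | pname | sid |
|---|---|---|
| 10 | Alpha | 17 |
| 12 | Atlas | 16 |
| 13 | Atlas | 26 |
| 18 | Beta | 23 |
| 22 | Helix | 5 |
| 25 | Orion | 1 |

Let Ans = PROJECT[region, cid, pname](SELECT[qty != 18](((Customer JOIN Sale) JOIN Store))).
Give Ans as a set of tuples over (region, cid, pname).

{(mkt, 21, Orion), (p2, 21, Orion), (rd, 21, Orion), (rd, 26, Atlas), (x1, 26, Atlas), (x3, 21, Orion)}

Natural join on cid: {(21, 10, 25, mkt, 16), (21, 10, 25, p2, 22), (21, 10, 25, rd, 8), (21, 10, 25, x3, 33), (21, 29, 30, mkt, 16), (21, 29, 30, p2, 22), (21, 29, 30, rd, 8), (21, 29, 30, x3, 33), (26, 1, 18, rd, 22), (26, 1, 18, x1, 2), (26, 32, 12, rd, 22), (26, 32, 12, x1, 2)}
Natural join on qty: {(21, 10, 25, mkt, 16, Orion, 1), (21, 10, 25, p2, 22, Orion, 1), (21, 10, 25, rd, 8, Orion, 1), (21, 10, 25, x3, 33, Orion, 1), (26, 1, 18, rd, 22, Beta, 23), (26, 1, 18, x1, 2, Beta, 23), (26, 32, 12, rd, 22, Atlas, 16), (26, 32, 12, x1, 2, Atlas, 16)}
Apply σ_{qty != 18}; surviving tuples: {(21, 10, 25, mkt, 16, Orion, 1), (21, 10, 25, p2, 22, Orion, 1), (21, 10, 25, rd, 8, Orion, 1), (21, 10, 25, x3, 33, Orion, 1), (26, 32, 12, rd, 22, Atlas, 16), (26, 32, 12, x1, 2, Atlas, 16)}
Projecting to region, cid, pname: {(mkt, 21, Orion), (p2, 21, Orion), (rd, 21, Orion), (rd, 26, Atlas), (x1, 26, Atlas), (x3, 21, Orion)}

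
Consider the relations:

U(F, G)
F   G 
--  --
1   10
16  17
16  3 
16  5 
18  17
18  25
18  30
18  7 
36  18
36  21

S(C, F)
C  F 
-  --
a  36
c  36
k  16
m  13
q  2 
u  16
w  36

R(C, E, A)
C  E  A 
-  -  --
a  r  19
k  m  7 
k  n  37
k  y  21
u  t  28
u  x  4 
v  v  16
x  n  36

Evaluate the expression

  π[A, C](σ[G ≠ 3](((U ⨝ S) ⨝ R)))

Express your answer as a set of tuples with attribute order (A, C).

U ⋈ S (natural join on F): {(16, 17, k), (16, 17, u), (16, 3, k), (16, 3, u), (16, 5, k), (16, 5, u), (36, 18, a), (36, 18, c), (36, 18, w), (36, 21, a), (36, 21, c), (36, 21, w)}
(U ⨝ S) ⋈ R (natural join on C): {(16, 17, k, m, 7), (16, 17, k, n, 37), (16, 17, k, y, 21), (16, 17, u, t, 28), (16, 17, u, x, 4), (16, 3, k, m, 7), (16, 3, k, n, 37), (16, 3, k, y, 21), (16, 3, u, t, 28), (16, 3, u, x, 4), (16, 5, k, m, 7), (16, 5, k, n, 37), (16, 5, k, y, 21), (16, 5, u, t, 28), (16, 5, u, x, 4), (36, 18, a, r, 19), (36, 21, a, r, 19)}
σ[G ≠ 3]: keep tuples satisfying G ≠ 3 → {(16, 17, k, m, 7), (16, 17, k, n, 37), (16, 17, k, y, 21), (16, 17, u, t, 28), (16, 17, u, x, 4), (16, 5, k, m, 7), (16, 5, k, n, 37), (16, 5, k, y, 21), (16, 5, u, t, 28), (16, 5, u, x, 4), (36, 18, a, r, 19), (36, 21, a, r, 19)}
π[A, C]: project onto (A, C) (6 duplicate(s) eliminated) → {(19, a), (21, k), (28, u), (37, k), (4, u), (7, k)}

{(19, a), (21, k), (28, u), (37, k), (4, u), (7, k)}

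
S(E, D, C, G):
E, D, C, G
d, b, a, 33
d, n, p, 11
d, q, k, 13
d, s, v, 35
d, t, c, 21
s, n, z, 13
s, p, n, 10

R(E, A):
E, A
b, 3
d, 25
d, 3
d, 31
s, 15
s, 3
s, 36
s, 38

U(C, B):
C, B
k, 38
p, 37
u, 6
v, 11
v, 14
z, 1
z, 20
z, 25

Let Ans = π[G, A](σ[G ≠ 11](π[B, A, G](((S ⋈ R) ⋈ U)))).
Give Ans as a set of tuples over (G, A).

{(13, 15), (13, 25), (13, 3), (13, 31), (13, 36), (13, 38), (35, 25), (35, 3), (35, 31)}

Natural join on E: {(d, b, a, 33, 25), (d, b, a, 33, 3), (d, b, a, 33, 31), (d, n, p, 11, 25), (d, n, p, 11, 3), (d, n, p, 11, 31), (d, q, k, 13, 25), (d, q, k, 13, 3), (d, q, k, 13, 31), (d, s, v, 35, 25), (d, s, v, 35, 3), (d, s, v, 35, 31), (d, t, c, 21, 25), (d, t, c, 21, 3), (d, t, c, 21, 31), (s, n, z, 13, 15), (s, n, z, 13, 3), (s, n, z, 13, 36), (s, n, z, 13, 38), (s, p, n, 10, 15), (s, p, n, 10, 3), (s, p, n, 10, 36), (s, p, n, 10, 38)}
Natural join on C: {(d, n, p, 11, 25, 37), (d, n, p, 11, 3, 37), (d, n, p, 11, 31, 37), (d, q, k, 13, 25, 38), (d, q, k, 13, 3, 38), (d, q, k, 13, 31, 38), (d, s, v, 35, 25, 11), (d, s, v, 35, 25, 14), (d, s, v, 35, 3, 11), (d, s, v, 35, 3, 14), (d, s, v, 35, 31, 11), (d, s, v, 35, 31, 14), (s, n, z, 13, 15, 1), (s, n, z, 13, 15, 20), (s, n, z, 13, 15, 25), (s, n, z, 13, 3, 1), (s, n, z, 13, 3, 20), (s, n, z, 13, 3, 25), (s, n, z, 13, 36, 1), (s, n, z, 13, 36, 20), (s, n, z, 13, 36, 25), (s, n, z, 13, 38, 1), (s, n, z, 13, 38, 20), (s, n, z, 13, 38, 25)}
Keep only column(s) B, A, G: {(1, 15, 13), (1, 3, 13), (1, 36, 13), (1, 38, 13), (11, 25, 35), (11, 3, 35), (11, 31, 35), (14, 25, 35), (14, 3, 35), (14, 31, 35), (20, 15, 13), (20, 3, 13), (20, 36, 13), (20, 38, 13), (25, 15, 13), (25, 3, 13), (25, 36, 13), (25, 38, 13), (37, 25, 11), (37, 3, 11), (37, 31, 11), (38, 25, 13), (38, 3, 13), (38, 31, 13)}
σ[G ≠ 11]: keep tuples satisfying G ≠ 11 → {(1, 15, 13), (1, 3, 13), (1, 36, 13), (1, 38, 13), (11, 25, 35), (11, 3, 35), (11, 31, 35), (14, 25, 35), (14, 3, 35), (14, 31, 35), (20, 15, 13), (20, 3, 13), (20, 36, 13), (20, 38, 13), (25, 15, 13), (25, 3, 13), (25, 36, 13), (25, 38, 13), (38, 25, 13), (38, 3, 13), (38, 31, 13)}
Keep only column(s) G, A (12 duplicate(s) eliminated): {(13, 15), (13, 25), (13, 3), (13, 31), (13, 36), (13, 38), (35, 25), (35, 3), (35, 31)}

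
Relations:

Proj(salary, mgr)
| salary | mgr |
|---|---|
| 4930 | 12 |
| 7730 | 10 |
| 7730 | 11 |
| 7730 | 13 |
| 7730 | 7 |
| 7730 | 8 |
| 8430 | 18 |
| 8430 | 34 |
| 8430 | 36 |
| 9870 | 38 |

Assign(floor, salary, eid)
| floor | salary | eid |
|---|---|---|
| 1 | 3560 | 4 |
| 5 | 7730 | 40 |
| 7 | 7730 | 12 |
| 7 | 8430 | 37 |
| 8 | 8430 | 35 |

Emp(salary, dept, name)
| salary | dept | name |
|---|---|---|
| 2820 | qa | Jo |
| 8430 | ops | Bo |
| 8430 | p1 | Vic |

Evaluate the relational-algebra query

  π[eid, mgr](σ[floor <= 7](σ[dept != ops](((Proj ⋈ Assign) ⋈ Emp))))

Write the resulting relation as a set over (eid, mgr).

{(37, 18), (37, 34), (37, 36)}

Proj ⋈ Assign (natural join on salary): {(7730, 10, 5, 40), (7730, 10, 7, 12), (7730, 11, 5, 40), (7730, 11, 7, 12), (7730, 13, 5, 40), (7730, 13, 7, 12), (7730, 7, 5, 40), (7730, 7, 7, 12), (7730, 8, 5, 40), (7730, 8, 7, 12), (8430, 18, 7, 37), (8430, 18, 8, 35), (8430, 34, 7, 37), (8430, 34, 8, 35), (8430, 36, 7, 37), (8430, 36, 8, 35)}
(Proj ⋈ Assign) ⋈ Emp (natural join on salary): {(8430, 18, 7, 37, ops, Bo), (8430, 18, 7, 37, p1, Vic), (8430, 18, 8, 35, ops, Bo), (8430, 18, 8, 35, p1, Vic), (8430, 34, 7, 37, ops, Bo), (8430, 34, 7, 37, p1, Vic), (8430, 34, 8, 35, ops, Bo), (8430, 34, 8, 35, p1, Vic), (8430, 36, 7, 37, ops, Bo), (8430, 36, 7, 37, p1, Vic), (8430, 36, 8, 35, ops, Bo), (8430, 36, 8, 35, p1, Vic)}
σ[dept != ops]: keep tuples satisfying dept != ops → {(8430, 18, 7, 37, p1, Vic), (8430, 18, 8, 35, p1, Vic), (8430, 34, 7, 37, p1, Vic), (8430, 34, 8, 35, p1, Vic), (8430, 36, 7, 37, p1, Vic), (8430, 36, 8, 35, p1, Vic)}
σ[floor <= 7]: keep tuples satisfying floor <= 7 → {(8430, 18, 7, 37, p1, Vic), (8430, 34, 7, 37, p1, Vic), (8430, 36, 7, 37, p1, Vic)}
π_{eid, mgr} gives {(37, 18), (37, 34), (37, 36)}.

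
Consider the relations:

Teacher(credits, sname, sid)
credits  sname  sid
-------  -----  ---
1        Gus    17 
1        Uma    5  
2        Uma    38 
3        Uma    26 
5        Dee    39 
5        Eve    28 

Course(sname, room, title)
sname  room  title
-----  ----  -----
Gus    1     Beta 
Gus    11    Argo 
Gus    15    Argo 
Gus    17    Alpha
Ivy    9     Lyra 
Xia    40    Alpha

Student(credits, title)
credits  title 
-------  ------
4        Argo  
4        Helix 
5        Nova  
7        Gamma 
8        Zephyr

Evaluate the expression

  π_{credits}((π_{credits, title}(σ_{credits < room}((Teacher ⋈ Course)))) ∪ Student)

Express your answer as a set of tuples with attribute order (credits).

{1, 4, 5, 7, 8}

Natural join on sname: {(1, Gus, 17, 1, Beta), (1, Gus, 17, 11, Argo), (1, Gus, 17, 15, Argo), (1, Gus, 17, 17, Alpha)}
Apply σ_{credits < room}; surviving tuples: {(1, Gus, 17, 11, Argo), (1, Gus, 17, 15, Argo), (1, Gus, 17, 17, Alpha)}
π[credits, title]: project onto (credits, title) (1 duplicate(s) eliminated) → {(1, Alpha), (1, Argo)}
Taking the union: {(1, Alpha), (1, Argo), (4, Argo), (4, Helix), (5, Nova), (7, Gamma), (8, Zephyr)}
π[credits]: project onto (credits) (2 duplicate(s) eliminated) → {1, 4, 5, 7, 8}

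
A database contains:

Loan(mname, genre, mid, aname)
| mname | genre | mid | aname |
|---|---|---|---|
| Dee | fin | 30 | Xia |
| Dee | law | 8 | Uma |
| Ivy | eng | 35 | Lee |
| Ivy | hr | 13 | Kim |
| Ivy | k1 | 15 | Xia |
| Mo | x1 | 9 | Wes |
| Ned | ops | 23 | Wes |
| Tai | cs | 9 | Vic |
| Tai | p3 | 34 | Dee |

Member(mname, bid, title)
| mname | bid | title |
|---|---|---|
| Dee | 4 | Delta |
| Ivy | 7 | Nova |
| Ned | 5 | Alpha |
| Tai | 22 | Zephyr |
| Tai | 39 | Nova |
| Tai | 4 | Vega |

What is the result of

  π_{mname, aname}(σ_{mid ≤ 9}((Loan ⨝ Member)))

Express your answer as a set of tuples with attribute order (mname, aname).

{(Dee, Uma), (Tai, Vic)}

Loan ⋈ Member (natural join on mname): {(Dee, fin, 30, Xia, 4, Delta), (Dee, law, 8, Uma, 4, Delta), (Ivy, eng, 35, Lee, 7, Nova), (Ivy, hr, 13, Kim, 7, Nova), (Ivy, k1, 15, Xia, 7, Nova), (Ned, ops, 23, Wes, 5, Alpha), (Tai, cs, 9, Vic, 22, Zephyr), (Tai, cs, 9, Vic, 39, Nova), (Tai, cs, 9, Vic, 4, Vega), (Tai, p3, 34, Dee, 22, Zephyr), (Tai, p3, 34, Dee, 39, Nova), (Tai, p3, 34, Dee, 4, Vega)}
Selection mid ≤ 9: {(Dee, law, 8, Uma, 4, Delta), (Tai, cs, 9, Vic, 22, Zephyr), (Tai, cs, 9, Vic, 39, Nova), (Tai, cs, 9, Vic, 4, Vega)}
π[mname, aname]: project onto (mname, aname) (2 duplicate(s) eliminated) → {(Dee, Uma), (Tai, Vic)}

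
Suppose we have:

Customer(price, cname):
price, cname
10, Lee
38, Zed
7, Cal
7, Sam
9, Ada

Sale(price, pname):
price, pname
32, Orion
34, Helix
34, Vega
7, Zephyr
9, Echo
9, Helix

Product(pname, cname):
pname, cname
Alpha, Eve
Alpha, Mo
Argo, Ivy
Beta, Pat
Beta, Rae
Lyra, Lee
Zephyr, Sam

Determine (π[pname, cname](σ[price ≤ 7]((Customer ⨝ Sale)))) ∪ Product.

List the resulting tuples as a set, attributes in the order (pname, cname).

Joining Customer and Sale on price yields {(7, Cal, Zephyr), (7, Sam, Zephyr), (9, Ada, Echo), (9, Ada, Helix)}.
σ[price ≤ 7]: keep tuples satisfying price ≤ 7 → {(7, Cal, Zephyr), (7, Sam, Zephyr)}
Projecting to pname, cname: {(Zephyr, Cal), (Zephyr, Sam)}
Set union of the two operands is {(Alpha, Eve), (Alpha, Mo), (Argo, Ivy), (Beta, Pat), (Beta, Rae), (Lyra, Lee), (Zephyr, Cal), (Zephyr, Sam)}.

{(Alpha, Eve), (Alpha, Mo), (Argo, Ivy), (Beta, Pat), (Beta, Rae), (Lyra, Lee), (Zephyr, Cal), (Zephyr, Sam)}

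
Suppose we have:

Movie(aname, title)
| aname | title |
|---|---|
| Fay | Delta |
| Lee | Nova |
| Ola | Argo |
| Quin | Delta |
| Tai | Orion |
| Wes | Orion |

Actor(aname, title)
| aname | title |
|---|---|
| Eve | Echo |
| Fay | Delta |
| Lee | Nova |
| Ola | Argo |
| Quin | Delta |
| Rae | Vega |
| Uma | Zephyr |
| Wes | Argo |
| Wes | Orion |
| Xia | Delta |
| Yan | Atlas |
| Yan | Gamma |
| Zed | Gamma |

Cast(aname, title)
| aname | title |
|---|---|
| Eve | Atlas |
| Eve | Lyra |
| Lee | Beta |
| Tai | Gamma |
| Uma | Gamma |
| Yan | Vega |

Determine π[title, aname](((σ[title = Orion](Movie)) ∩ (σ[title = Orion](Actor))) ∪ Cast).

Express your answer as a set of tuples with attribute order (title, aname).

{(Atlas, Eve), (Beta, Lee), (Gamma, Tai), (Gamma, Uma), (Lyra, Eve), (Orion, Wes), (Vega, Yan)}

Selection title = Orion: {(Tai, Orion), (Wes, Orion)}
Selection title = Orion: {(Wes, Orion)}
Intersection: {(Tai, Orion), (Wes, Orion)} with {(Wes, Orion)} → {(Wes, Orion)}
Union: {(Wes, Orion)} with {(Eve, Atlas), (Eve, Lyra), (Lee, Beta), (Tai, Gamma), (Uma, Gamma), (Yan, Vega)} → {(Eve, Atlas), (Eve, Lyra), (Lee, Beta), (Tai, Gamma), (Uma, Gamma), (Wes, Orion), (Yan, Vega)}
π_{title, aname} gives {(Atlas, Eve), (Beta, Lee), (Gamma, Tai), (Gamma, Uma), (Lyra, Eve), (Orion, Wes), (Vega, Yan)}.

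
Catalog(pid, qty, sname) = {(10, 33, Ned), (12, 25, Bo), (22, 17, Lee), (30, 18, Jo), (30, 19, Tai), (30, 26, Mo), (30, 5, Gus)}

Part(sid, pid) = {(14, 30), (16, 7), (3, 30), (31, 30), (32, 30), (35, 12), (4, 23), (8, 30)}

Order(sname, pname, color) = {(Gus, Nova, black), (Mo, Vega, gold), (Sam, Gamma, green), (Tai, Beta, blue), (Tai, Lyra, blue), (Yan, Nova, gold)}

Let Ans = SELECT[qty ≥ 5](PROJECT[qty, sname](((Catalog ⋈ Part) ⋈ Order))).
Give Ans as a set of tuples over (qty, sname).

Joining Catalog and Part on pid yields {(12, 25, Bo, 35), (30, 18, Jo, 14), (30, 18, Jo, 3), (30, 18, Jo, 31), (30, 18, Jo, 32), (30, 18, Jo, 8), (30, 19, Tai, 14), (30, 19, Tai, 3), (30, 19, Tai, 31), (30, 19, Tai, 32), (30, 19, Tai, 8), (30, 26, Mo, 14), (30, 26, Mo, 3), (30, 26, Mo, 31), (30, 26, Mo, 32), (30, 26, Mo, 8), (30, 5, Gus, 14), (30, 5, Gus, 3), (30, 5, Gus, 31), (30, 5, Gus, 32), (30, 5, Gus, 8)}.
Joining (Catalog ⋈ Part) and Order on sname yields {(30, 19, Tai, 14, Beta, blue), (30, 19, Tai, 14, Lyra, blue), (30, 19, Tai, 3, Beta, blue), (30, 19, Tai, 3, Lyra, blue), (30, 19, Tai, 31, Beta, blue), (30, 19, Tai, 31, Lyra, blue), (30, 19, Tai, 32, Beta, blue), (30, 19, Tai, 32, Lyra, blue), (30, 19, Tai, 8, Beta, blue), (30, 19, Tai, 8, Lyra, blue), (30, 26, Mo, 14, Vega, gold), (30, 26, Mo, 3, Vega, gold), (30, 26, Mo, 31, Vega, gold), (30, 26, Mo, 32, Vega, gold), (30, 26, Mo, 8, Vega, gold), (30, 5, Gus, 14, Nova, black), (30, 5, Gus, 3, Nova, black), (30, 5, Gus, 31, Nova, black), (30, 5, Gus, 32, Nova, black), (30, 5, Gus, 8, Nova, black)}.
π[qty, sname]: project onto (qty, sname) (17 duplicate(s) eliminated) → {(19, Tai), (26, Mo), (5, Gus)}
Selection qty ≥ 5: {(19, Tai), (26, Mo), (5, Gus)}

{(19, Tai), (26, Mo), (5, Gus)}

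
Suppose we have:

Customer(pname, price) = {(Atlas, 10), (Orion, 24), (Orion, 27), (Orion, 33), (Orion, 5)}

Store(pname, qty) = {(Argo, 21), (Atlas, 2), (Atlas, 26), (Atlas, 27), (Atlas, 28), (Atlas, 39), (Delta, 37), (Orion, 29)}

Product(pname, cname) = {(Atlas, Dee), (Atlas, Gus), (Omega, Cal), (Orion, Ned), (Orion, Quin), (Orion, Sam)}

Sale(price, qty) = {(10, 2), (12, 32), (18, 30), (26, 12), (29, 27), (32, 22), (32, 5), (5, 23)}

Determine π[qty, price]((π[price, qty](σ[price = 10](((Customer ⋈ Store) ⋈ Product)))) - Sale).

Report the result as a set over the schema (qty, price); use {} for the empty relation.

Natural join on pname: {(Atlas, 10, 2), (Atlas, 10, 26), (Atlas, 10, 27), (Atlas, 10, 28), (Atlas, 10, 39), (Orion, 24, 29), (Orion, 27, 29), (Orion, 33, 29), (Orion, 5, 29)}
Natural join on pname: {(Atlas, 10, 2, Dee), (Atlas, 10, 2, Gus), (Atlas, 10, 26, Dee), (Atlas, 10, 26, Gus), (Atlas, 10, 27, Dee), (Atlas, 10, 27, Gus), (Atlas, 10, 28, Dee), (Atlas, 10, 28, Gus), (Atlas, 10, 39, Dee), (Atlas, 10, 39, Gus), (Orion, 24, 29, Ned), (Orion, 24, 29, Quin), (Orion, 24, 29, Sam), (Orion, 27, 29, Ned), (Orion, 27, 29, Quin), (Orion, 27, 29, Sam), (Orion, 33, 29, Ned), (Orion, 33, 29, Quin), (Orion, 33, 29, Sam), (Orion, 5, 29, Ned), (Orion, 5, 29, Quin), (Orion, 5, 29, Sam)}
Selection price = 10: {(Atlas, 10, 2, Dee), (Atlas, 10, 2, Gus), (Atlas, 10, 26, Dee), (Atlas, 10, 26, Gus), (Atlas, 10, 27, Dee), (Atlas, 10, 27, Gus), (Atlas, 10, 28, Dee), (Atlas, 10, 28, Gus), (Atlas, 10, 39, Dee), (Atlas, 10, 39, Gus)}
Keep only column(s) price, qty (5 duplicate(s) eliminated): {(10, 2), (10, 26), (10, 27), (10, 28), (10, 39)}
Set difference of the two operands is {(10, 26), (10, 27), (10, 28), (10, 39)}.
Keep only column(s) qty, price: {(26, 10), (27, 10), (28, 10), (39, 10)}

{(26, 10), (27, 10), (28, 10), (39, 10)}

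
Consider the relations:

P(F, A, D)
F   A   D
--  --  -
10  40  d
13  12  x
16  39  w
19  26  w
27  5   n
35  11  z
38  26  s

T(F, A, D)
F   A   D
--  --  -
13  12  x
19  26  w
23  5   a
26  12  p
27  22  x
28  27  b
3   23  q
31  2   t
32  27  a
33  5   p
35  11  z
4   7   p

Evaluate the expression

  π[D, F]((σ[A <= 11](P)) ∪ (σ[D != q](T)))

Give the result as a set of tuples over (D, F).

{(a, 23), (a, 32), (b, 28), (n, 27), (p, 26), (p, 33), (p, 4), (t, 31), (w, 19), (x, 13), (x, 27), (z, 35)}

Filtering on A <= 11 leaves {(27, 5, n), (35, 11, z)}.
Filtering on D != q leaves {(13, 12, x), (19, 26, w), (23, 5, a), (26, 12, p), (27, 22, x), (28, 27, b), (31, 2, t), (32, 27, a), (33, 5, p), (35, 11, z), (4, 7, p)}.
Taking the union: {(13, 12, x), (19, 26, w), (23, 5, a), (26, 12, p), (27, 22, x), (27, 5, n), (28, 27, b), (31, 2, t), (32, 27, a), (33, 5, p), (35, 11, z), (4, 7, p)}
Keep only column(s) D, F: {(a, 23), (a, 32), (b, 28), (n, 27), (p, 26), (p, 33), (p, 4), (t, 31), (w, 19), (x, 13), (x, 27), (z, 35)}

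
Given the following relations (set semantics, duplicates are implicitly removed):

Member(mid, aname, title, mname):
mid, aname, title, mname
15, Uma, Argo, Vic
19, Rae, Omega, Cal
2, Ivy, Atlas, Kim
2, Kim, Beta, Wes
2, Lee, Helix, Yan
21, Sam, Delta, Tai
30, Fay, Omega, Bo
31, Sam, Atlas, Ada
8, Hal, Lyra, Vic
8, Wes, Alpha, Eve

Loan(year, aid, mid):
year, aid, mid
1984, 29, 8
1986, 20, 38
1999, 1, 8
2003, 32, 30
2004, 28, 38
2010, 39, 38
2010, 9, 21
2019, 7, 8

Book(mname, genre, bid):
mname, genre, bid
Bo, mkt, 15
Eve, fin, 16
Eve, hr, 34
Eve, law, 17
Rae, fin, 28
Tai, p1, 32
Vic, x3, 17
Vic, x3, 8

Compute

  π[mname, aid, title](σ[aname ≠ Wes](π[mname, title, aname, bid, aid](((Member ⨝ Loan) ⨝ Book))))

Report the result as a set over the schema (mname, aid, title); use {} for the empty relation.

{(Bo, 32, Omega), (Tai, 9, Delta), (Vic, 1, Lyra), (Vic, 29, Lyra), (Vic, 7, Lyra)}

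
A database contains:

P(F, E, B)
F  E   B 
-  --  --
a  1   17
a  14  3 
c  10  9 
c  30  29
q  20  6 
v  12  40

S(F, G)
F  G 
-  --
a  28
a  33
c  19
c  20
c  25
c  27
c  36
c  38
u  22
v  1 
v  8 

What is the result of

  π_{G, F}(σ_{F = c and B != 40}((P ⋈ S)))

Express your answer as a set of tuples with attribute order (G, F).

{(19, c), (20, c), (25, c), (27, c), (36, c), (38, c)}

P ⋈ S (natural join on F): {(a, 1, 17, 28), (a, 1, 17, 33), (a, 14, 3, 28), (a, 14, 3, 33), (c, 10, 9, 19), (c, 10, 9, 20), (c, 10, 9, 25), (c, 10, 9, 27), (c, 10, 9, 36), (c, 10, 9, 38), (c, 30, 29, 19), (c, 30, 29, 20), (c, 30, 29, 25), (c, 30, 29, 27), (c, 30, 29, 36), (c, 30, 29, 38), (v, 12, 40, 1), (v, 12, 40, 8)}
Selection F = c and B != 40: {(c, 10, 9, 19), (c, 10, 9, 20), (c, 10, 9, 25), (c, 10, 9, 27), (c, 10, 9, 36), (c, 10, 9, 38), (c, 30, 29, 19), (c, 30, 29, 20), (c, 30, 29, 25), (c, 30, 29, 27), (c, 30, 29, 36), (c, 30, 29, 38)}
Keep only column(s) G, F (6 duplicate(s) eliminated): {(19, c), (20, c), (25, c), (27, c), (36, c), (38, c)}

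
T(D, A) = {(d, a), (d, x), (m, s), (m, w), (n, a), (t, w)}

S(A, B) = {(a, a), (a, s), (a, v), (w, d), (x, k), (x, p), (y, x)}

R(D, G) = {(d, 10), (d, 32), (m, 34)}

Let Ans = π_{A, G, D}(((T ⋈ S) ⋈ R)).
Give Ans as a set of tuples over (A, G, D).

{(a, 10, d), (a, 32, d), (w, 34, m), (x, 10, d), (x, 32, d)}

Natural join on A: {(d, a, a), (d, a, s), (d, a, v), (d, x, k), (d, x, p), (m, w, d), (n, a, a), (n, a, s), (n, a, v), (t, w, d)}
Natural join on D: {(d, a, a, 10), (d, a, a, 32), (d, a, s, 10), (d, a, s, 32), (d, a, v, 10), (d, a, v, 32), (d, x, k, 10), (d, x, k, 32), (d, x, p, 10), (d, x, p, 32), (m, w, d, 34)}
π_{A, G, D} gives {(a, 10, d), (a, 32, d), (w, 34, m), (x, 10, d), (x, 32, d)} (6 duplicate(s) eliminated).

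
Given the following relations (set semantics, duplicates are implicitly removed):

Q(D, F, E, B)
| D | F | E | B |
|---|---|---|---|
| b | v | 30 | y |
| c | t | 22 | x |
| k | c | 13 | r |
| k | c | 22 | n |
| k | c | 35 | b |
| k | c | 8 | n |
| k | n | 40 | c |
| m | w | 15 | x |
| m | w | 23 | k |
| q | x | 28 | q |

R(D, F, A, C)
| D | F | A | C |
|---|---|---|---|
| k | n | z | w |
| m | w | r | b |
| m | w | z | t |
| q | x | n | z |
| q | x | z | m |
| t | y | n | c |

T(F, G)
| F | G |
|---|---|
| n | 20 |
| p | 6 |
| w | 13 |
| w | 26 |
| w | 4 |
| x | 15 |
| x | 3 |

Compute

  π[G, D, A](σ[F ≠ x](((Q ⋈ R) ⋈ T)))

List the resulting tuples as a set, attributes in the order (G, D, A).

{(13, m, r), (13, m, z), (20, k, z), (26, m, r), (26, m, z), (4, m, r), (4, m, z)}

Joining Q and R on D, F yields {(k, n, 40, c, z, w), (m, w, 15, x, r, b), (m, w, 15, x, z, t), (m, w, 23, k, r, b), (m, w, 23, k, z, t), (q, x, 28, q, n, z), (q, x, 28, q, z, m)}.
Joining (Q ⋈ R) and T on F yields {(k, n, 40, c, z, w, 20), (m, w, 15, x, r, b, 13), (m, w, 15, x, r, b, 26), (m, w, 15, x, r, b, 4), (m, w, 15, x, z, t, 13), (m, w, 15, x, z, t, 26), (m, w, 15, x, z, t, 4), (m, w, 23, k, r, b, 13), (m, w, 23, k, r, b, 26), (m, w, 23, k, r, b, 4), (m, w, 23, k, z, t, 13), (m, w, 23, k, z, t, 26), (m, w, 23, k, z, t, 4), (q, x, 28, q, n, z, 15), (q, x, 28, q, n, z, 3), (q, x, 28, q, z, m, 15), (q, x, 28, q, z, m, 3)}.
Selection F ≠ x: {(k, n, 40, c, z, w, 20), (m, w, 15, x, r, b, 13), (m, w, 15, x, r, b, 26), (m, w, 15, x, r, b, 4), (m, w, 15, x, z, t, 13), (m, w, 15, x, z, t, 26), (m, w, 15, x, z, t, 4), (m, w, 23, k, r, b, 13), (m, w, 23, k, r, b, 26), (m, w, 23, k, r, b, 4), (m, w, 23, k, z, t, 13), (m, w, 23, k, z, t, 26), (m, w, 23, k, z, t, 4)}
π[G, D, A]: project onto (G, D, A) (6 duplicate(s) eliminated) → {(13, m, r), (13, m, z), (20, k, z), (26, m, r), (26, m, z), (4, m, r), (4, m, z)}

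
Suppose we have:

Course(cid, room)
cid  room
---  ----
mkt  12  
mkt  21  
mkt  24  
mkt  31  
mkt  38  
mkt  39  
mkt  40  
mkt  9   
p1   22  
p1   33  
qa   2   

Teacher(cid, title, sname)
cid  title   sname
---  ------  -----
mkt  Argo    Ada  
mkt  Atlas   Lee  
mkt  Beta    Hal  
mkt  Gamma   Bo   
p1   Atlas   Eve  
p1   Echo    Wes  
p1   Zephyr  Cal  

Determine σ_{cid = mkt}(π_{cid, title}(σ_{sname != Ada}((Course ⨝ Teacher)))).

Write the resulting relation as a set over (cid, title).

Natural join on cid: {(mkt, 12, Argo, Ada), (mkt, 12, Atlas, Lee), (mkt, 12, Beta, Hal), (mkt, 12, Gamma, Bo), (mkt, 21, Argo, Ada), (mkt, 21, Atlas, Lee), (mkt, 21, Beta, Hal), (mkt, 21, Gamma, Bo), (mkt, 24, Argo, Ada), (mkt, 24, Atlas, Lee), (mkt, 24, Beta, Hal), (mkt, 24, Gamma, Bo), (mkt, 31, Argo, Ada), (mkt, 31, Atlas, Lee), (mkt, 31, Beta, Hal), (mkt, 31, Gamma, Bo), (mkt, 38, Argo, Ada), (mkt, 38, Atlas, Lee), (mkt, 38, Beta, Hal), (mkt, 38, Gamma, Bo), (mkt, 39, Argo, Ada), (mkt, 39, Atlas, Lee), (mkt, 39, Beta, Hal), (mkt, 39, Gamma, Bo), (mkt, 40, Argo, Ada), (mkt, 40, Atlas, Lee), (mkt, 40, Beta, Hal), (mkt, 40, Gamma, Bo), (mkt, 9, Argo, Ada), (mkt, 9, Atlas, Lee), (mkt, 9, Beta, Hal), (mkt, 9, Gamma, Bo), (p1, 22, Atlas, Eve), (p1, 22, Echo, Wes), (p1, 22, Zephyr, Cal), (p1, 33, Atlas, Eve), (p1, 33, Echo, Wes), (p1, 33, Zephyr, Cal)}
Apply σ_{sname != Ada}; surviving tuples: {(mkt, 12, Atlas, Lee), (mkt, 12, Beta, Hal), (mkt, 12, Gamma, Bo), (mkt, 21, Atlas, Lee), (mkt, 21, Beta, Hal), (mkt, 21, Gamma, Bo), (mkt, 24, Atlas, Lee), (mkt, 24, Beta, Hal), (mkt, 24, Gamma, Bo), (mkt, 31, Atlas, Lee), (mkt, 31, Beta, Hal), (mkt, 31, Gamma, Bo), (mkt, 38, Atlas, Lee), (mkt, 38, Beta, Hal), (mkt, 38, Gamma, Bo), (mkt, 39, Atlas, Lee), (mkt, 39, Beta, Hal), (mkt, 39, Gamma, Bo), (mkt, 40, Atlas, Lee), (mkt, 40, Beta, Hal), (mkt, 40, Gamma, Bo), (mkt, 9, Atlas, Lee), (mkt, 9, Beta, Hal), (mkt, 9, Gamma, Bo), (p1, 22, Atlas, Eve), (p1, 22, Echo, Wes), (p1, 22, Zephyr, Cal), (p1, 33, Atlas, Eve), (p1, 33, Echo, Wes), (p1, 33, Zephyr, Cal)}
π_{cid, title} gives {(mkt, Atlas), (mkt, Beta), (mkt, Gamma), (p1, Atlas), (p1, Echo), (p1, Zephyr)} (24 duplicate(s) eliminated).
Apply σ_{cid = mkt}; surviving tuples: {(mkt, Atlas), (mkt, Beta), (mkt, Gamma)}

{(mkt, Atlas), (mkt, Beta), (mkt, Gamma)}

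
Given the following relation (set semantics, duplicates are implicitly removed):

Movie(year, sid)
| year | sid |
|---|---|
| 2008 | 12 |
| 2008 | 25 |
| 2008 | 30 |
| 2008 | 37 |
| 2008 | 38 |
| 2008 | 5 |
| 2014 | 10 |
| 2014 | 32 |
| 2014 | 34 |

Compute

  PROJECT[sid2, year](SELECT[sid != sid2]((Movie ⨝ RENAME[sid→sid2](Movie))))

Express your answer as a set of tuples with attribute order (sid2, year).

{(10, 2014), (12, 2008), (25, 2008), (30, 2008), (32, 2014), (34, 2014), (37, 2008), (38, 2008), (5, 2008)}

ρ[sid→sid2]: schema becomes (year, sid2); tuples unchanged.
Movie ⋈ RENAME[sid→sid2](Movie) (natural join on year): {(2008, 12, 12), (2008, 12, 25), (2008, 12, 30), (2008, 12, 37), (2008, 12, 38), (2008, 12, 5), (2008, 25, 12), (2008, 25, 25), (2008, 25, 30), (2008, 25, 37), (2008, 25, 38), (2008, 25, 5), (2008, 30, 12), (2008, 30, 25), (2008, 30, 30), (2008, 30, 37), (2008, 30, 38), (2008, 30, 5), (2008, 37, 12), (2008, 37, 25), (2008, 37, 30), (2008, 37, 37), (2008, 37, 38), (2008, 37, 5), (2008, 38, 12), (2008, 38, 25), (2008, 38, 30), (2008, 38, 37), (2008, 38, 38), (2008, 38, 5), (2008, 5, 12), (2008, 5, 25), (2008, 5, 30), (2008, 5, 37), (2008, 5, 38), (2008, 5, 5), (2014, 10, 10), (2014, 10, 32), (2014, 10, 34), (2014, 32, 10), (2014, 32, 32), (2014, 32, 34), (2014, 34, 10), (2014, 34, 32), (2014, 34, 34)}
Apply σ_{sid != sid2}; surviving tuples: {(2008, 12, 25), (2008, 12, 30), (2008, 12, 37), (2008, 12, 38), (2008, 12, 5), (2008, 25, 12), (2008, 25, 30), (2008, 25, 37), (2008, 25, 38), (2008, 25, 5), (2008, 30, 12), (2008, 30, 25), (2008, 30, 37), (2008, 30, 38), (2008, 30, 5), (2008, 37, 12), (2008, 37, 25), (2008, 37, 30), (2008, 37, 38), (2008, 37, 5), (2008, 38, 12), (2008, 38, 25), (2008, 38, 30), (2008, 38, 37), (2008, 38, 5), (2008, 5, 12), (2008, 5, 25), (2008, 5, 30), (2008, 5, 37), (2008, 5, 38), (2014, 10, 32), (2014, 10, 34), (2014, 32, 10), (2014, 32, 34), (2014, 34, 10), (2014, 34, 32)}
Projecting to sid2, year (27 duplicate(s) eliminated): {(10, 2014), (12, 2008), (25, 2008), (30, 2008), (32, 2014), (34, 2014), (37, 2008), (38, 2008), (5, 2008)}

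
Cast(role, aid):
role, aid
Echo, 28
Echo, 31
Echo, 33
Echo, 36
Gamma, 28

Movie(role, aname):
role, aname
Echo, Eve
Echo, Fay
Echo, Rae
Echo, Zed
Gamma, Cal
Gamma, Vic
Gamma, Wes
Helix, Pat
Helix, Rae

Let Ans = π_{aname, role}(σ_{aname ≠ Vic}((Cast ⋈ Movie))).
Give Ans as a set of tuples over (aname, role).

Natural join on role: {(Echo, 28, Eve), (Echo, 28, Fay), (Echo, 28, Rae), (Echo, 28, Zed), (Echo, 31, Eve), (Echo, 31, Fay), (Echo, 31, Rae), (Echo, 31, Zed), (Echo, 33, Eve), (Echo, 33, Fay), (Echo, 33, Rae), (Echo, 33, Zed), (Echo, 36, Eve), (Echo, 36, Fay), (Echo, 36, Rae), (Echo, 36, Zed), (Gamma, 28, Cal), (Gamma, 28, Vic), (Gamma, 28, Wes)}
σ[aname ≠ Vic]: keep tuples satisfying aname ≠ Vic → {(Echo, 28, Eve), (Echo, 28, Fay), (Echo, 28, Rae), (Echo, 28, Zed), (Echo, 31, Eve), (Echo, 31, Fay), (Echo, 31, Rae), (Echo, 31, Zed), (Echo, 33, Eve), (Echo, 33, Fay), (Echo, 33, Rae), (Echo, 33, Zed), (Echo, 36, Eve), (Echo, 36, Fay), (Echo, 36, Rae), (Echo, 36, Zed), (Gamma, 28, Cal), (Gamma, 28, Wes)}
π[aname, role]: project onto (aname, role) (12 duplicate(s) eliminated) → {(Cal, Gamma), (Eve, Echo), (Fay, Echo), (Rae, Echo), (Wes, Gamma), (Zed, Echo)}

{(Cal, Gamma), (Eve, Echo), (Fay, Echo), (Rae, Echo), (Wes, Gamma), (Zed, Echo)}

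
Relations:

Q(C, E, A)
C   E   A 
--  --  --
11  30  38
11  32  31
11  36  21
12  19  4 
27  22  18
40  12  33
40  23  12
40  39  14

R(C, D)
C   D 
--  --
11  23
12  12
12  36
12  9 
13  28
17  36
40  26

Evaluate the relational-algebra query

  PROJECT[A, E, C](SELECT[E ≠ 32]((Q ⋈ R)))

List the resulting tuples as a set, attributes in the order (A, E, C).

{(12, 23, 40), (14, 39, 40), (21, 36, 11), (33, 12, 40), (38, 30, 11), (4, 19, 12)}

Joining Q and R on C yields {(11, 30, 38, 23), (11, 32, 31, 23), (11, 36, 21, 23), (12, 19, 4, 12), (12, 19, 4, 36), (12, 19, 4, 9), (40, 12, 33, 26), (40, 23, 12, 26), (40, 39, 14, 26)}.
σ[E ≠ 32]: keep tuples satisfying E ≠ 32 → {(11, 30, 38, 23), (11, 36, 21, 23), (12, 19, 4, 12), (12, 19, 4, 36), (12, 19, 4, 9), (40, 12, 33, 26), (40, 23, 12, 26), (40, 39, 14, 26)}
π[A, E, C]: project onto (A, E, C) (2 duplicate(s) eliminated) → {(12, 23, 40), (14, 39, 40), (21, 36, 11), (33, 12, 40), (38, 30, 11), (4, 19, 12)}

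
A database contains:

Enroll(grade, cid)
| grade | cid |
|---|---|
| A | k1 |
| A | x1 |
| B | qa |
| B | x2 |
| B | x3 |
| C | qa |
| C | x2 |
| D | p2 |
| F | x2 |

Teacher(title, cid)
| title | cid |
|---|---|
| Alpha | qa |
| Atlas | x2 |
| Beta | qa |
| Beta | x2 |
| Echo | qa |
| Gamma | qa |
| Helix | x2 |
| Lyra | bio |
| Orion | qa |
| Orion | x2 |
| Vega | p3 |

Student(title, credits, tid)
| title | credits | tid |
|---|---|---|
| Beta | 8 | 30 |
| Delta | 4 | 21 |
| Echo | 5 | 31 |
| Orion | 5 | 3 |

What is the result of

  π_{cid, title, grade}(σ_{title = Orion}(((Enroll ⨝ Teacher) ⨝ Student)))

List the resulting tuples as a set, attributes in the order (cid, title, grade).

{(qa, Orion, B), (qa, Orion, C), (x2, Orion, B), (x2, Orion, C), (x2, Orion, F)}

Enroll ⋈ Teacher (natural join on cid): {(B, qa, Alpha), (B, qa, Beta), (B, qa, Echo), (B, qa, Gamma), (B, qa, Orion), (B, x2, Atlas), (B, x2, Beta), (B, x2, Helix), (B, x2, Orion), (C, qa, Alpha), (C, qa, Beta), (C, qa, Echo), (C, qa, Gamma), (C, qa, Orion), (C, x2, Atlas), (C, x2, Beta), (C, x2, Helix), (C, x2, Orion), (F, x2, Atlas), (F, x2, Beta), (F, x2, Helix), (F, x2, Orion)}
(Enroll ⨝ Teacher) ⋈ Student (natural join on title): {(B, qa, Beta, 8, 30), (B, qa, Echo, 5, 31), (B, qa, Orion, 5, 3), (B, x2, Beta, 8, 30), (B, x2, Orion, 5, 3), (C, qa, Beta, 8, 30), (C, qa, Echo, 5, 31), (C, qa, Orion, 5, 3), (C, x2, Beta, 8, 30), (C, x2, Orion, 5, 3), (F, x2, Beta, 8, 30), (F, x2, Orion, 5, 3)}
Selection title = Orion: {(B, qa, Orion, 5, 3), (B, x2, Orion, 5, 3), (C, qa, Orion, 5, 3), (C, x2, Orion, 5, 3), (F, x2, Orion, 5, 3)}
Projecting to cid, title, grade: {(qa, Orion, B), (qa, Orion, C), (x2, Orion, B), (x2, Orion, C), (x2, Orion, F)}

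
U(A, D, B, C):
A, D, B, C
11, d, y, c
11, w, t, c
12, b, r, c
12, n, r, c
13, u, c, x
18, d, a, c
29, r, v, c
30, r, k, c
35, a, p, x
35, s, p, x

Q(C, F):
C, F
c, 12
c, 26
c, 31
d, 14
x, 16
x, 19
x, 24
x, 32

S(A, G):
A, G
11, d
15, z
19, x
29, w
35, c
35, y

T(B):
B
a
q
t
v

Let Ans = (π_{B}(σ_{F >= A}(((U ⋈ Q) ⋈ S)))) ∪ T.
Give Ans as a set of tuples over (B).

{a, q, t, v, y}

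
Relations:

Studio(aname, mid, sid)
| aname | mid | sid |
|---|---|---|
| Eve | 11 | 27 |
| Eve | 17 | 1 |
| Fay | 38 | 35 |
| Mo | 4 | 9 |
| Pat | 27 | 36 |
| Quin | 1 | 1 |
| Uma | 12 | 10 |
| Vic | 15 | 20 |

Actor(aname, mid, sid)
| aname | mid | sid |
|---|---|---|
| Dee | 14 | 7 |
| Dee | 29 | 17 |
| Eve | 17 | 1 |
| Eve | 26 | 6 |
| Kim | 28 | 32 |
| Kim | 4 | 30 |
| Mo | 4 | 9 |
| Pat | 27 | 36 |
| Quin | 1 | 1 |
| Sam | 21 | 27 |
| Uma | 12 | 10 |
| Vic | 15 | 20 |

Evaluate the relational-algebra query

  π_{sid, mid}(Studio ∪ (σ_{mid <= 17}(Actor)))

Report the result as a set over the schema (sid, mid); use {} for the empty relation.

{(1, 1), (1, 17), (10, 12), (20, 15), (27, 11), (30, 4), (35, 38), (36, 27), (7, 14), (9, 4)}

Apply σ_{mid <= 17}; surviving tuples: {(Dee, 14, 7), (Eve, 17, 1), (Kim, 4, 30), (Mo, 4, 9), (Quin, 1, 1), (Uma, 12, 10), (Vic, 15, 20)}
Union: {(Eve, 11, 27), (Eve, 17, 1), (Fay, 38, 35), (Mo, 4, 9), (Pat, 27, 36), (Quin, 1, 1), (Uma, 12, 10), (Vic, 15, 20)} with {(Dee, 14, 7), (Eve, 17, 1), (Kim, 4, 30), (Mo, 4, 9), (Quin, 1, 1), (Uma, 12, 10), (Vic, 15, 20)} → {(Dee, 14, 7), (Eve, 11, 27), (Eve, 17, 1), (Fay, 38, 35), (Kim, 4, 30), (Mo, 4, 9), (Pat, 27, 36), (Quin, 1, 1), (Uma, 12, 10), (Vic, 15, 20)}
π[sid, mid]: project onto (sid, mid) → {(1, 1), (1, 17), (10, 12), (20, 15), (27, 11), (30, 4), (35, 38), (36, 27), (7, 14), (9, 4)}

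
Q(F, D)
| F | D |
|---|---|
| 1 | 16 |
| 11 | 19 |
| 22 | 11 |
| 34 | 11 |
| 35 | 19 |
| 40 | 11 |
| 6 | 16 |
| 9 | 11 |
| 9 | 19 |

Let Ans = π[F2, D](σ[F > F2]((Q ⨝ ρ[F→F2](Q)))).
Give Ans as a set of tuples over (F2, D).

ρ[F→F2]: schema becomes (F2, D); tuples unchanged.
Q ⋈ ρ[F→F2](Q) (natural join on D): {(1, 16, 1), (1, 16, 6), (11, 19, 11), (11, 19, 35), (11, 19, 9), (22, 11, 22), (22, 11, 34), (22, 11, 40), (22, 11, 9), (34, 11, 22), (34, 11, 34), (34, 11, 40), (34, 11, 9), (35, 19, 11), (35, 19, 35), (35, 19, 9), (40, 11, 22), (40, 11, 34), (40, 11, 40), (40, 11, 9), (6, 16, 1), (6, 16, 6), (9, 11, 22), (9, 11, 34), (9, 11, 40), (9, 11, 9), (9, 19, 11), (9, 19, 35), (9, 19, 9)}
Apply σ_{F > F2}; surviving tuples: {(11, 19, 9), (22, 11, 9), (34, 11, 22), (34, 11, 9), (35, 19, 11), (35, 19, 9), (40, 11, 22), (40, 11, 34), (40, 11, 9), (6, 16, 1)}
Projecting to F2, D (4 duplicate(s) eliminated): {(1, 16), (11, 19), (22, 11), (34, 11), (9, 11), (9, 19)}

{(1, 16), (11, 19), (22, 11), (34, 11), (9, 11), (9, 19)}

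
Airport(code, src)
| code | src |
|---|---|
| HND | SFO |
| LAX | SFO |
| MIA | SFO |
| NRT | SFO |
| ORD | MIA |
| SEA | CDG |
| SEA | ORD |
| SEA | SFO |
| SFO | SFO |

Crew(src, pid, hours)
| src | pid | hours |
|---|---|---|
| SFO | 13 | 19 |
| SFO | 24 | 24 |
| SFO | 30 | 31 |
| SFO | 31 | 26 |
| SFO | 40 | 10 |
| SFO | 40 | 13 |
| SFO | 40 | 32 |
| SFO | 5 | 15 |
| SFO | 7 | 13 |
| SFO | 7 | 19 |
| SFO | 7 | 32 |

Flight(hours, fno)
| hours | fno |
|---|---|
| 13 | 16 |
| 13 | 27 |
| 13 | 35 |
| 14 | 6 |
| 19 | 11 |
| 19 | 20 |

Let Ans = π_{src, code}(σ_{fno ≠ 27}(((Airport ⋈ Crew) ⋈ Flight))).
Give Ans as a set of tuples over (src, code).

{(SFO, HND), (SFO, LAX), (SFO, MIA), (SFO, NRT), (SFO, SEA), (SFO, SFO)}

Joining Airport and Crew on src yields {(HND, SFO, 13, 19), (HND, SFO, 24, 24), (HND, SFO, 30, 31), (HND, SFO, 31, 26), (HND, SFO, 40, 10), (HND, SFO, 40, 13), (HND, SFO, 40, 32), (HND, SFO, 5, 15), (HND, SFO, 7, 13), (HND, SFO, 7, 19), (HND, SFO, 7, 32), (LAX, SFO, 13, 19), (LAX, SFO, 24, 24), (LAX, SFO, 30, 31), (LAX, SFO, 31, 26), (LAX, SFO, 40, 10), (LAX, SFO, 40, 13), (LAX, SFO, 40, 32), (LAX, SFO, 5, 15), (LAX, SFO, 7, 13), (LAX, SFO, 7, 19), (LAX, SFO, 7, 32), (MIA, SFO, 13, 19), (MIA, SFO, 24, 24), (MIA, SFO, 30, 31), (MIA, SFO, 31, 26), (MIA, SFO, 40, 10), (MIA, SFO, 40, 13), (MIA, SFO, 40, 32), (MIA, SFO, 5, 15), (MIA, SFO, 7, 13), (MIA, SFO, 7, 19), (MIA, SFO, 7, 32), (NRT, SFO, 13, 19), (NRT, SFO, 24, 24), (NRT, SFO, 30, 31), (NRT, SFO, 31, 26), (NRT, SFO, 40, 10), (NRT, SFO, 40, 13), (NRT, SFO, 40, 32), (NRT, SFO, 5, 15), (NRT, SFO, 7, 13), (NRT, SFO, 7, 19), (NRT, SFO, 7, 32), (SEA, SFO, 13, 19), (SEA, SFO, 24, 24), (SEA, SFO, 30, 31), (SEA, SFO, 31, 26), (SEA, SFO, 40, 10), (SEA, SFO, 40, 13), (SEA, SFO, 40, 32), (SEA, SFO, 5, 15), (SEA, SFO, 7, 13), (SEA, SFO, 7, 19), (SEA, SFO, 7, 32), (SFO, SFO, 13, 19), (SFO, SFO, 24, 24), (SFO, SFO, 30, 31), (SFO, SFO, 31, 26), (SFO, SFO, 40, 10), (SFO, SFO, 40, 13), (SFO, SFO, 40, 32), (SFO, SFO, 5, 15), (SFO, SFO, 7, 13), (SFO, SFO, 7, 19), (SFO, SFO, 7, 32)}.
Joining (Airport ⋈ Crew) and Flight on hours yields {(HND, SFO, 13, 19, 11), (HND, SFO, 13, 19, 20), (HND, SFO, 40, 13, 16), (HND, SFO, 40, 13, 27), (HND, SFO, 40, 13, 35), (HND, SFO, 7, 13, 16), (HND, SFO, 7, 13, 27), (HND, SFO, 7, 13, 35), (HND, SFO, 7, 19, 11), (HND, SFO, 7, 19, 20), (LAX, SFO, 13, 19, 11), (LAX, SFO, 13, 19, 20), (LAX, SFO, 40, 13, 16), (LAX, SFO, 40, 13, 27), (LAX, SFO, 40, 13, 35), (LAX, SFO, 7, 13, 16), (LAX, SFO, 7, 13, 27), (LAX, SFO, 7, 13, 35), (LAX, SFO, 7, 19, 11), (LAX, SFO, 7, 19, 20), (MIA, SFO, 13, 19, 11), (MIA, SFO, 13, 19, 20), (MIA, SFO, 40, 13, 16), (MIA, SFO, 40, 13, 27), (MIA, SFO, 40, 13, 35), (MIA, SFO, 7, 13, 16), (MIA, SFO, 7, 13, 27), (MIA, SFO, 7, 13, 35), (MIA, SFO, 7, 19, 11), (MIA, SFO, 7, 19, 20), (NRT, SFO, 13, 19, 11), (NRT, SFO, 13, 19, 20), (NRT, SFO, 40, 13, 16), (NRT, SFO, 40, 13, 27), (NRT, SFO, 40, 13, 35), (NRT, SFO, 7, 13, 16), (NRT, SFO, 7, 13, 27), (NRT, SFO, 7, 13, 35), (NRT, SFO, 7, 19, 11), (NRT, SFO, 7, 19, 20), (SEA, SFO, 13, 19, 11), (SEA, SFO, 13, 19, 20), (SEA, SFO, 40, 13, 16), (SEA, SFO, 40, 13, 27), (SEA, SFO, 40, 13, 35), (SEA, SFO, 7, 13, 16), (SEA, SFO, 7, 13, 27), (SEA, SFO, 7, 13, 35), (SEA, SFO, 7, 19, 11), (SEA, SFO, 7, 19, 20), (SFO, SFO, 13, 19, 11), (SFO, SFO, 13, 19, 20), (SFO, SFO, 40, 13, 16), (SFO, SFO, 40, 13, 27), (SFO, SFO, 40, 13, 35), (SFO, SFO, 7, 13, 16), (SFO, SFO, 7, 13, 27), (SFO, SFO, 7, 13, 35), (SFO, SFO, 7, 19, 11), (SFO, SFO, 7, 19, 20)}.
Selection fno ≠ 27: {(HND, SFO, 13, 19, 11), (HND, SFO, 13, 19, 20), (HND, SFO, 40, 13, 16), (HND, SFO, 40, 13, 35), (HND, SFO, 7, 13, 16), (HND, SFO, 7, 13, 35), (HND, SFO, 7, 19, 11), (HND, SFO, 7, 19, 20), (LAX, SFO, 13, 19, 11), (LAX, SFO, 13, 19, 20), (LAX, SFO, 40, 13, 16), (LAX, SFO, 40, 13, 35), (LAX, SFO, 7, 13, 16), (LAX, SFO, 7, 13, 35), (LAX, SFO, 7, 19, 11), (LAX, SFO, 7, 19, 20), (MIA, SFO, 13, 19, 11), (MIA, SFO, 13, 19, 20), (MIA, SFO, 40, 13, 16), (MIA, SFO, 40, 13, 35), (MIA, SFO, 7, 13, 16), (MIA, SFO, 7, 13, 35), (MIA, SFO, 7, 19, 11), (MIA, SFO, 7, 19, 20), (NRT, SFO, 13, 19, 11), (NRT, SFO, 13, 19, 20), (NRT, SFO, 40, 13, 16), (NRT, SFO, 40, 13, 35), (NRT, SFO, 7, 13, 16), (NRT, SFO, 7, 13, 35), (NRT, SFO, 7, 19, 11), (NRT, SFO, 7, 19, 20), (SEA, SFO, 13, 19, 11), (SEA, SFO, 13, 19, 20), (SEA, SFO, 40, 13, 16), (SEA, SFO, 40, 13, 35), (SEA, SFO, 7, 13, 16), (SEA, SFO, 7, 13, 35), (SEA, SFO, 7, 19, 11), (SEA, SFO, 7, 19, 20), (SFO, SFO, 13, 19, 11), (SFO, SFO, 13, 19, 20), (SFO, SFO, 40, 13, 16), (SFO, SFO, 40, 13, 35), (SFO, SFO, 7, 13, 16), (SFO, SFO, 7, 13, 35), (SFO, SFO, 7, 19, 11), (SFO, SFO, 7, 19, 20)}
Projecting to src, code (42 duplicate(s) eliminated): {(SFO, HND), (SFO, LAX), (SFO, MIA), (SFO, NRT), (SFO, SEA), (SFO, SFO)}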